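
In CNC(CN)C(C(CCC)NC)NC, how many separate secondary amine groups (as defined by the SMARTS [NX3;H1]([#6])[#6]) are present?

3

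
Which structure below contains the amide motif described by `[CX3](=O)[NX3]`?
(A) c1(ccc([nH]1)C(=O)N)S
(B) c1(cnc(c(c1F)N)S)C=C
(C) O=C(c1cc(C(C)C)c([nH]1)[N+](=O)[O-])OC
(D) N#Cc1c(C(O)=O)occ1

A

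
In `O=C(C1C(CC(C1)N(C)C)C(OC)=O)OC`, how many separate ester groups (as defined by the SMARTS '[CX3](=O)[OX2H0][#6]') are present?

[CX3](=O)[OX2H0][#6] is the SMARTS for an ester: a carbonyl carbon bonded to an oxygen that is itself bonded to carbon (no H on that O).
The molecule carries 2 separate instances of a methyl-ester group (-C(=O)OCH3) meeting every constraint; each maps to a distinct set of atoms, giving 2 matches.

2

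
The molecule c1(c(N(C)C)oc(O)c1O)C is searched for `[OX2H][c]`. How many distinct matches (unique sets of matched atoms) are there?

2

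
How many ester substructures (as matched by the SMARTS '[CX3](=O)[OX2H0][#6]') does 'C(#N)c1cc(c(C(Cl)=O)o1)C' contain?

[CX3](=O)[OX2H0][#6] is the SMARTS for an ester: a carbonyl carbon bonded to an oxygen that is itself bonded to carbon (no H on that O).
No fragment in the molecule satisfies every constraint, giving 0 matches.

0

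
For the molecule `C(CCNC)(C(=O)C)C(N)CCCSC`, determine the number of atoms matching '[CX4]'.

10

The query [CX4] means: C with X4: aliphatic carbon with exactly 4 total connections (bonds + H).
Check the 15 heavy atoms by environment: 10× C (X4) → match; 1× C (X3) → no; 1× O (X1) → no; 2× N (X3) → no; 1× S (X2) → no.
That gives 10 matching atoms.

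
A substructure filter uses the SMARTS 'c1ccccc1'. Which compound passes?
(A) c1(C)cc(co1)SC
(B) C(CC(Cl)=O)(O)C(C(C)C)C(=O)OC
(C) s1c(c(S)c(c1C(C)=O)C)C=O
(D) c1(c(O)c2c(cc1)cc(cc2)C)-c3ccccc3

D

c1ccccc1 describes six aromatic carbons in a ring (a benzene ring).
(A) has a methyl group (-CH3) but no six-membered all-carbon aromatic ring is present.
(B) has a methyl group (-CH3) but no six-membered all-carbon aromatic ring is present.
(C) has a methyl group (-CH3) but no six-membered all-carbon aromatic ring is present.
(D) contains a phenyl ring, which satisfies every atom and bond constraint.
So the answer is (D).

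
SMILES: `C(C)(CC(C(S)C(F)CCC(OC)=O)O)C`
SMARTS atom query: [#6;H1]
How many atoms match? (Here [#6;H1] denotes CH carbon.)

4

Check the 16 heavy atoms by environment: 3× C (H2) → no; 4× C (H1) → match; 1× S (H1) → no; 1× O (H1) → no; 1× F (H0) → no; 3× C (H3) → no; 1× C (H0) → no; 2× O (H0) → no.
That gives 4 matching atoms.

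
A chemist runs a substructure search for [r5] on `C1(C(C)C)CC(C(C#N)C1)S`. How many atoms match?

5

The query [r5] means: r5 matches atoms in a five-membered ring.
Check the 11 heavy atoms by environment: 5× C (in 5-ring) → match; 4× C (acyclic) → no; 1× N (acyclic) → no; 1× S (acyclic) → no.
That gives 5 matching atoms.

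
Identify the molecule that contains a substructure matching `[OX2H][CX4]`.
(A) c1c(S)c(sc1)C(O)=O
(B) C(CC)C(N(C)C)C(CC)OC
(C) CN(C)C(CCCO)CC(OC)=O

C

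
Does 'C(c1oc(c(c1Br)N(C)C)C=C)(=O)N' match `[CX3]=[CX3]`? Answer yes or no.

Yes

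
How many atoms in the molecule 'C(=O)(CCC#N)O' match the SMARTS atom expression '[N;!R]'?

The query [N;!R] means: aliphatic nitrogen not in a ring.
Check the 7 heavy atoms by environment: 4× C (acyclic) → no; 1× N (acyclic) → match; 2× O (acyclic) → no.
That gives 1 matching atom.

1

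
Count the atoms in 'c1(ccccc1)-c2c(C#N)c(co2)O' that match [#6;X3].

The query [#6;X3] means: any carbon (aromatic or not) with three total connections.
Check the 14 heavy atoms by environment: 1× o (aromatic, X2) → no; 10× c (aromatic, X3) → match; 1× C (X2) → no; 1× N (X1) → no; 1× O (X2) → no.
That gives 10 matching atoms.

10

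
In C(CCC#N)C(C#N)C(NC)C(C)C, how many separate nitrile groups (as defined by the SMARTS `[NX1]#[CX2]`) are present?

[NX1]#[CX2] is the SMARTS for a nitrile: a nitrogen triple-bonded to a two-connected carbon.
The molecule carries 2 separate instances of a nitrile (-C#N) meeting every constraint; each maps to a distinct set of atoms, giving 2 matches.

2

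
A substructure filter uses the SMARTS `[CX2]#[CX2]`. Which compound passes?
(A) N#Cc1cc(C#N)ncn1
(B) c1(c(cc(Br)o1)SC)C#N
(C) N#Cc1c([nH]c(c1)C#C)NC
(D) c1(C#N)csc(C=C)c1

C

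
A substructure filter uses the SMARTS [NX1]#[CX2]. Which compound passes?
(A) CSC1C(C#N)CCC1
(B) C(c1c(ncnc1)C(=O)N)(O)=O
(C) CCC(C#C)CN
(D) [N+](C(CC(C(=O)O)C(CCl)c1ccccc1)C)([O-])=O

[NX1]#[CX2] describes a nitrogen triple-bonded to a two-connected carbon (a nitrile).
(A) contains a nitrile (-C#N), which satisfies every atom and bond constraint.
(B) has a primary amide (-C(=O)NH2) but the nitrogen is NX3, not NX1.
(C) has a primary amino group (-NH2) but the nitrogen is NX3 (three connections), not NX1 triple-bonded.
(D) has a nitro group (-[N+](=O)[O-]) but there is no C#N triple bond.
So the answer is (A).

A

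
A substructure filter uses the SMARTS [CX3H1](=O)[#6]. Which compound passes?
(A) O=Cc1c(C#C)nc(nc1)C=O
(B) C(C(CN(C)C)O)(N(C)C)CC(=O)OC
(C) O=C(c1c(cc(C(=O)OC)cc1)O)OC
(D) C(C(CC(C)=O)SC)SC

A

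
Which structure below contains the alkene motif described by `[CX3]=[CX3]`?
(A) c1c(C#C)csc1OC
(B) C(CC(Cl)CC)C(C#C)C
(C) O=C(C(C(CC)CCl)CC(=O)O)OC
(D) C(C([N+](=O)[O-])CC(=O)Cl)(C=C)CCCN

[CX3]=[CX3] describes a non-aromatic C=C double bond between two sp2 carbons (an alkene).
(A) has an ethynyl group (-C#CH) but the C-C bond is a triple bond, not a double bond.
(B) has an ethynyl group (-C#CH) but the C-C bond is a triple bond, not a double bond.
(C) has an ethyl group (-CH2CH3) but its C-C bond is a single bond between CX4 carbons, not CX3=CX3.
(D) contains a vinyl group (-CH=CH2), which satisfies every atom and bond constraint.
So the answer is (D).

D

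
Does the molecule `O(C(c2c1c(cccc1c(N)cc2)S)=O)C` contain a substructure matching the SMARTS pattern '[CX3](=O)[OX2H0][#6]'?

Yes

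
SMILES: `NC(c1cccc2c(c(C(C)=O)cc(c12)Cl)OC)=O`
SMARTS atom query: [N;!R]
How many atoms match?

1

The query [N;!R] means: aliphatic nitrogen not in a ring.
Check the 19 heavy atoms by environment: 10× c (aromatic, in 6-ring) → no; 3× O (acyclic) → no; 4× C (acyclic) → no; 1× Cl (acyclic) → no; 1× N (acyclic) → match.
That gives 1 matching atom.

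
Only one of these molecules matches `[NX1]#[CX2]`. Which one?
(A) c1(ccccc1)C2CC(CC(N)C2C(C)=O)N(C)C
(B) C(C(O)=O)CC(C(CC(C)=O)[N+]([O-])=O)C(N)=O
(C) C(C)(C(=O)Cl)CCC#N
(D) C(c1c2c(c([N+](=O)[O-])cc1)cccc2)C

C

[NX1]#[CX2] describes a nitrogen triple-bonded to a two-connected carbon (a nitrile).
(A) has a primary amino group (-NH2) but the nitrogen is NX3 (three connections), not NX1 triple-bonded.
(B) has a nitro group (-[N+](=O)[O-]) but there is no C#N triple bond.
(C) contains a nitrile (-C#N), which satisfies every atom and bond constraint.
(D) has a nitro group (-[N+](=O)[O-]) but there is no C#N triple bond.
So the answer is (C).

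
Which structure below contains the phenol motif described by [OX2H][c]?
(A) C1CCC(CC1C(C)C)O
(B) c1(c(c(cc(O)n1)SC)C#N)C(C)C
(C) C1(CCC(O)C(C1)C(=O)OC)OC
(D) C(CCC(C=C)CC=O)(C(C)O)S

[OX2H][c] describes a hydroxyl oxygen attached to an aromatic carbon (a phenol).
(A) has a hydroxyl group (-OH) but the -OH is on an aliphatic carbon, not an aromatic c.
(B) contains a hydroxyl group (-OH), which satisfies every atom and bond constraint.
(C) has a hydroxyl group (-OH) but the -OH is on an aliphatic carbon, not an aromatic c.
(D) has a hydroxyl group (-OH) but the -OH is on an aliphatic carbon, not an aromatic c.
So the answer is (B).

B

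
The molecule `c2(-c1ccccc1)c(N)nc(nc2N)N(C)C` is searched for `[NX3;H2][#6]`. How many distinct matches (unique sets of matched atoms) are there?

[NX3;H2][#6] is the SMARTS for a primary amine: a trivalent nitrogen with two H attached to carbon.
The molecule carries 2 separate instances of a primary amino group (-NH2) meeting every constraint; each maps to a distinct set of atoms, giving 2 matches.

2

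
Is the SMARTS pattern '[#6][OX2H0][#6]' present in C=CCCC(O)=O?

No

The pattern [#6][OX2H0][#6] describes an aliphatic oxygen bridging two carbons with no H on the oxygen — an ether.
The closest candidate here is a carboxylic acid group (-C(=O)OH), but the -OH oxygen has H1; the =O is OX1, not OX2. No other fragment satisfies the full query, so there is no match.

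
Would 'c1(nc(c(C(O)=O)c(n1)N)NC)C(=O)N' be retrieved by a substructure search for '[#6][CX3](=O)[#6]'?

No

The pattern [#6][CX3](=O)[#6] describes a carbonyl carbon (no H) flanked by two carbons — a ketone.
The closest candidate here is a carboxylic acid group (-C(=O)OH), but one neighbour of the carbonyl carbon is O, not C. No other fragment satisfies the full query, so there is no match.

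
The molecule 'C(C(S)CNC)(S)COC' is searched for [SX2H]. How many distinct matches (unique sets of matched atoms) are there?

[SX2H] is the SMARTS for a thiol: an aliphatic sulfur with two connections, one being H.
The molecule carries 2 separate instances of a thiol (-SH) meeting every constraint; each maps to a distinct set of atoms, giving 2 matches.

2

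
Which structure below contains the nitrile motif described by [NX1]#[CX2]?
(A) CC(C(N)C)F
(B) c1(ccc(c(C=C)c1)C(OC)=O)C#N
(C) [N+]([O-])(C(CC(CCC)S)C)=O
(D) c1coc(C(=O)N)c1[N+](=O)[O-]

B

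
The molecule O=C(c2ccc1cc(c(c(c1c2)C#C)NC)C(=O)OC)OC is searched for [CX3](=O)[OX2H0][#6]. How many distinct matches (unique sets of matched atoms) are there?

2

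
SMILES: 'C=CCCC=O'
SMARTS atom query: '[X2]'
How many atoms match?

Check the 6 heavy atoms by environment: 2× C (X4) → no; 3× C (X3) → no; 1× O (X1) → no.
No environment satisfies the query, so 0 matching atoms.

0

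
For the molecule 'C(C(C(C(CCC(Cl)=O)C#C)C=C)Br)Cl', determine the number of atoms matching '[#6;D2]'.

The query [#6;D2] means: any carbon bonded to exactly two heavy atoms.
Check the 15 heavy atoms by environment: 5× C (D2) → match; 4× C (D3) → no; 1× O (D1) → no; 2× Cl (D1) → no; 1× Br (D1) → no; 2× C (D1) → no.
That gives 5 matching atoms.

5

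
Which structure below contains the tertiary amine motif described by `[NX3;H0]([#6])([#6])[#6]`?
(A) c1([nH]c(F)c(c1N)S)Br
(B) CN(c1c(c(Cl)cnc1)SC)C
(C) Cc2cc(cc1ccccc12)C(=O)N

[NX3;H0]([#6])([#6])[#6] describes a trivalent nitrogen with no H, bonded to three carbons (a tertiary amine).
(A) has a primary amino group (-NH2) but the nitrogen has H2, not H0 with three carbons.
(B) contains a dimethylamino group (-N(CH3)2), which satisfies every atom and bond constraint.
(C) has a primary amide (-C(=O)NH2) but the amide nitrogen has H2 and only one carbon neighbour.
So the answer is (B).

B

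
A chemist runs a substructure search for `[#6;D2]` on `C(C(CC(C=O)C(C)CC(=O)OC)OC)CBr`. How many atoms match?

5

Check the 17 heavy atoms by environment: 5× C (D2) → match; 4× C (D3) → no; 2× O (D2) → no; 3× C (D1) → no; 1× Br (D1) → no; 2× O (D1) → no.
That gives 5 matching atoms.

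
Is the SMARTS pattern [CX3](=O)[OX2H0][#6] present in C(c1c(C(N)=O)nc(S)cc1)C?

No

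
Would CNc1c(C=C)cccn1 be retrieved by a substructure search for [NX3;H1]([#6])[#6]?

Yes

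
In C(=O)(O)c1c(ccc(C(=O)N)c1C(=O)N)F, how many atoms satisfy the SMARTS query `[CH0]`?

3

Check the 16 heavy atoms by environment: 2× c (aromatic, H1) → no; 4× c (aromatic, H0) → no; 3× C (H0) → match; 3× O (H0) → no; 2× N (H2) → no; 1× F (H0) → no; 1× O (H1) → no.
That gives 3 matching atoms.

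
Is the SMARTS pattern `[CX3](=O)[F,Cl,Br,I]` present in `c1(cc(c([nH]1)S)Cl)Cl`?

No

The pattern [CX3](=O)[F,Cl,Br,I] describes a carbonyl carbon bonded to a halogen — an acyl halide.
The closest candidate here is a chloro substituent, but the Cl is not on a carbonyl carbon. No other fragment satisfies the full query, so there is no match.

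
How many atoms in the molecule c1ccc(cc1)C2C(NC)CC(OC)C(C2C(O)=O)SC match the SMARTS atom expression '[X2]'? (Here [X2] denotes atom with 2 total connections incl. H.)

3

Check the 21 heavy atoms by environment: 9× C (X4) → no; 1× N (X3) → no; 6× c (aromatic, X3) → no; 2× O (X2) → match; 1× C (X3) → no; 1× O (X1) → no; 1× S (X2) → match.
Summing the matching environments: 2 + 1 = 3 matching atoms.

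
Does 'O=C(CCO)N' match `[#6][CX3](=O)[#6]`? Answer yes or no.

No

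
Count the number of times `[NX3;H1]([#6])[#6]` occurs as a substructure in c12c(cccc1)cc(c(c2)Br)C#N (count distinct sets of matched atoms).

0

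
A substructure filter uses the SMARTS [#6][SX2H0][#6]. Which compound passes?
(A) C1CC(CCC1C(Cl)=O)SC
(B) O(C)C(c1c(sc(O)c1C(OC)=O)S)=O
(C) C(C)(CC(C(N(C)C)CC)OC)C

[#6][SX2H0][#6] describes an aliphatic sulfur bridging two carbons with no H on the sulfur (a thioether).
(A) contains a methylthio ether (-SCH3), which satisfies every atom and bond constraint.
(B) has a thiol (-SH) but the sulfur has H1, not H0 bridging two carbons.
(C) has a methoxy ether (-OCH3) but the bridging atom is O, not S.
So the answer is (A).

A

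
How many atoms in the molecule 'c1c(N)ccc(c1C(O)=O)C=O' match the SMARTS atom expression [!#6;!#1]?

4

The query [!#6;!#1] means: not carbon and not hydrogen — any heteroatom.
Check the 12 heavy atoms by environment: 6× c (aromatic) → no; 2× C → no; 3× O → match; 1× N → match.
Summing the matching environments: 3 + 1 = 4 matching atoms.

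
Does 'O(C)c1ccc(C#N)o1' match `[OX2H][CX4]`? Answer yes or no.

The pattern [OX2H][CX4] describes a hydroxyl oxygen bound to an sp3 (X4) carbon — an aliphatic alcohol.
The closest candidate here is a methoxy ether (-OCH3), but the oxygen has H0 (ether), not H1. No other fragment satisfies the full query, so there is no match.

No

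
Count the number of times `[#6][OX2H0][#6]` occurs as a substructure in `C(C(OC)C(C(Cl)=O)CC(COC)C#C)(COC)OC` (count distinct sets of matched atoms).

4

[#6][OX2H0][#6] is the SMARTS for an ether: an aliphatic oxygen bridging two carbons with no H on the oxygen.
The molecule carries 4 separate instances of a methoxy ether (-OCH3) meeting every constraint; each maps to a distinct set of atoms, giving 4 matches.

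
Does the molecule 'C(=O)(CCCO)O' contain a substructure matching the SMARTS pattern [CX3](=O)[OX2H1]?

Yes

The pattern [CX3](=O)[OX2H1] describes an sp2 carbon double-bonded to O and single-bonded to an -OH oxygen — a carboxylic acid.
The molecule carries a carboxylic acid group (-C(=O)OH), whose atoms satisfy every constraint of the query, so the pattern matches.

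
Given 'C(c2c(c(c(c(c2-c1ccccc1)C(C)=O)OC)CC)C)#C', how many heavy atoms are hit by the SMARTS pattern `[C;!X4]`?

3

The query [C;!X4] means: aliphatic carbon that does not have four total connections.
Check the 22 heavy atoms by environment: 12× c (aromatic, X3) → no; 1× C (X3) → match; 1× O (X1) → no; 5× C (X4) → no; 1× O (X2) → no; 2× C (X2) → match.
Summing the matching environments: 1 + 2 = 3 matching atoms.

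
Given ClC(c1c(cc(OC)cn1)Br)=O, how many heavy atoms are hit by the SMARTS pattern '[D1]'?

4

The query [D1] means: atom with exactly one heavy-atom neighbour (degree 1).
Check the 12 heavy atoms by environment: 1× n (aromatic, D2) → no; 3× c (aromatic, D3) → no; 2× c (aromatic, D2) → no; 1× Br (D1) → match; 1× O (D2) → no; 1× C (D1) → match; 1× C (D3) → no; 1× O (D1) → match; 1× Cl (D1) → match.
Summing the matching environments: 1 + 1 + 1 + 1 = 4 matching atoms.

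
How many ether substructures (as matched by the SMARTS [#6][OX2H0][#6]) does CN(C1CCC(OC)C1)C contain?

1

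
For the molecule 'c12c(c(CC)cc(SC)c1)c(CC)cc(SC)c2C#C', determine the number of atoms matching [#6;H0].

8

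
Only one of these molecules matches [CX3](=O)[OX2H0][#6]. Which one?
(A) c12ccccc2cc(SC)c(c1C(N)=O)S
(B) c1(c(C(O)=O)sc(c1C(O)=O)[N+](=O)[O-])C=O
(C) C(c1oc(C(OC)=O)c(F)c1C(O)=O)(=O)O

C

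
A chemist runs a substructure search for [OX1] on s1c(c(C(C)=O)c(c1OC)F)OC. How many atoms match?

1

Check the 13 heavy atoms by environment: 1× s (aromatic, X2) → no; 4× c (aromatic, X3) → no; 2× O (X2) → no; 3× C (X4) → no; 1× F (X1) → no; 1× C (X3) → no; 1× O (X1) → match.
That gives 1 matching atom.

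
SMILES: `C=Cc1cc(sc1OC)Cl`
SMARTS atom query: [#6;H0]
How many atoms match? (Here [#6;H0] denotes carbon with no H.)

3

The query [#6;H0] means: any carbon with no attached hydrogen.
Check the 10 heavy atoms by environment: 1× s (aromatic, H0) → no; 3× c (aromatic, H0) → match; 1× c (aromatic, H1) → no; 1× C (H1) → no; 1× C (H2) → no; 1× Cl (H0) → no; 1× O (H0) → no; 1× C (H3) → no.
That gives 3 matching atoms.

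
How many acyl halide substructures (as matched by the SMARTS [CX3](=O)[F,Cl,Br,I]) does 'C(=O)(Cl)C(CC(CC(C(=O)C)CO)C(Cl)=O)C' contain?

[CX3](=O)[F,Cl,Br,I] is the SMARTS for an acyl halide: a carbonyl carbon bonded to a halogen.
The molecule carries 2 separate instances of an acyl chloride (-C(=O)Cl) meeting every constraint; each maps to a distinct set of atoms, giving 2 matches.

2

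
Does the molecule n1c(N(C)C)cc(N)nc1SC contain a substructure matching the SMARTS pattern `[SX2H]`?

No

The pattern [SX2H] describes an aliphatic sulfur with two connections, one being H — a thiol.
The closest candidate here is a methylthio ether (-SCH3), but the sulfur has H0 (bonded to two carbons), not H1. No other fragment satisfies the full query, so there is no match.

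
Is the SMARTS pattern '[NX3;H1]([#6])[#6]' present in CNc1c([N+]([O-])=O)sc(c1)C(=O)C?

The pattern [NX3;H1]([#6])[#6] describes a trivalent nitrogen with one H, bonded to two carbons — a secondary amine.
The molecule carries an N-methylamino group (-NHCH3), whose atoms satisfy every constraint of the query, so the pattern matches.

Yes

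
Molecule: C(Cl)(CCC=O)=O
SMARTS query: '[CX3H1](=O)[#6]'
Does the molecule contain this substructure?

Yes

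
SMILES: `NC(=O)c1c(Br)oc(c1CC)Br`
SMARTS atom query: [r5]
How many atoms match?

5

The query [r5] means: r5 matches atoms in a five-membered ring.
Check the 12 heavy atoms by environment: 1× o (aromatic, in 5-ring) → match; 4× c (aromatic, in 5-ring) → match; 2× Br (acyclic) → no; 3× C (acyclic) → no; 1× O (acyclic) → no; 1× N (acyclic) → no.
Summing the matching environments: 1 + 4 = 5 matching atoms.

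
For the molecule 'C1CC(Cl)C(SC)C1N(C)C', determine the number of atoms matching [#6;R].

The query [#6;R] means: carbon that is part of a ring.
Check the 11 heavy atoms by environment: 5× C (in 5-ring) → match; 1× S (acyclic) → no; 3× C (acyclic) → no; 1× Cl (acyclic) → no; 1× N (acyclic) → no.
That gives 5 matching atoms.

5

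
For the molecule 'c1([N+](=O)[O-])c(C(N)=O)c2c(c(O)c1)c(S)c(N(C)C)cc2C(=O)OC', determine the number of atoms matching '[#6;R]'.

10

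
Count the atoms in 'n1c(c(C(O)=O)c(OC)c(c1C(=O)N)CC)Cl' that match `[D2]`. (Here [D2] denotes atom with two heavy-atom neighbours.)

3

Check the 17 heavy atoms by environment: 1× n (aromatic, D2) → match; 5× c (aromatic, D3) → no; 1× O (D2) → match; 2× C (D1) → no; 1× Cl (D1) → no; 2× C (D3) → no; 3× O (D1) → no; 1× N (D1) → no; 1× C (D2) → match.
Summing the matching environments: 1 + 1 + 1 = 3 matching atoms.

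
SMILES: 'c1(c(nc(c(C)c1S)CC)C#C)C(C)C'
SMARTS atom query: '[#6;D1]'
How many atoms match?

Check the 15 heavy atoms by environment: 1× n (aromatic, D2) → no; 5× c (aromatic, D3) → no; 2× C (D2) → no; 5× C (D1) → match; 1× S (D1) → no; 1× C (D3) → no.
That gives 5 matching atoms.

5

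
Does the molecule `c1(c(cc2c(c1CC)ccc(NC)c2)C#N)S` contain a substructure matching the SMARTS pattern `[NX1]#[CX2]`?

The pattern [NX1]#[CX2] describes a nitrogen triple-bonded to a two-connected carbon — a nitrile.
The molecule carries a nitrile (-C#N), whose atoms satisfy every constraint of the query, so the pattern matches.

Yes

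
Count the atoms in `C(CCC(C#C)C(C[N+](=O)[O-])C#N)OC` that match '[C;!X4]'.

3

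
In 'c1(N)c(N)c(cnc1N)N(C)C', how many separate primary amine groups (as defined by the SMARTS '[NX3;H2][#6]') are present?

[NX3;H2][#6] is the SMARTS for a primary amine: a trivalent nitrogen with two H attached to carbon.
The molecule carries 3 separate instances of a primary amino group (-NH2) meeting every constraint; each maps to a distinct set of atoms, giving 3 matches.

3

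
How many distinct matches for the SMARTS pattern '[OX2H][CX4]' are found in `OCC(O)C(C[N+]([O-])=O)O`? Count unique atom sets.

3

[OX2H][CX4] is the SMARTS for an aliphatic alcohol: a hydroxyl oxygen bound to an sp3 (X4) carbon.
The molecule carries 3 separate instances of a hydroxyl group (-OH) meeting every constraint; each maps to a distinct set of atoms, giving 3 matches.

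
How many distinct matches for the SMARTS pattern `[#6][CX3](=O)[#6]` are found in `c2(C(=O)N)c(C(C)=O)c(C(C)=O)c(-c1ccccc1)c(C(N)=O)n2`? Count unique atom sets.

[#6][CX3](=O)[#6] is the SMARTS for a ketone: a carbonyl carbon (no H) flanked by two carbons.
The molecule carries 2 separate instances of an acetyl/ketone group (-C(=O)CH3) meeting every constraint; each maps to a distinct set of atoms, giving 2 matches.

2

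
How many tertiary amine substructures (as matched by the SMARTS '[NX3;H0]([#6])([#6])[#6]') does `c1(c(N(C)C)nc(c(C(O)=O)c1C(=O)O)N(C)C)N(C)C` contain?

3

[NX3;H0]([#6])([#6])[#6] is the SMARTS for a tertiary amine: a trivalent nitrogen with no H, bonded to three carbons.
The molecule carries 3 separate instances of a dimethylamino group (-N(CH3)2) meeting every constraint; each maps to a distinct set of atoms, giving 3 matches.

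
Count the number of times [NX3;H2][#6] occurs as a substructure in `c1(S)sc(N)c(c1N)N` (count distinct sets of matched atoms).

[NX3;H2][#6] is the SMARTS for a primary amine: a trivalent nitrogen with two H attached to carbon.
The molecule carries 3 separate instances of a primary amino group (-NH2) meeting every constraint; each maps to a distinct set of atoms, giving 3 matches.

3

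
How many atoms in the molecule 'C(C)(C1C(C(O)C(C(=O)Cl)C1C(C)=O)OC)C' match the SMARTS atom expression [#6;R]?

5

The query [#6;R] means: carbon that is part of a ring.
Check the 17 heavy atoms by environment: 5× C (in 5-ring) → match; 7× C (acyclic) → no; 4× O (acyclic) → no; 1× Cl (acyclic) → no.
That gives 5 matching atoms.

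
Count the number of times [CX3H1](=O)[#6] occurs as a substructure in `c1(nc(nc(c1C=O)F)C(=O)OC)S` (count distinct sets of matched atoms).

1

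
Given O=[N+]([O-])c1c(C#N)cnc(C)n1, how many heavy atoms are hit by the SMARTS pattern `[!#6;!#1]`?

6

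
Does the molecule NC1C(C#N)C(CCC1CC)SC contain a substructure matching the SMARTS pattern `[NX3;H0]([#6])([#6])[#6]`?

The pattern [NX3;H0]([#6])([#6])[#6] describes a trivalent nitrogen with no H, bonded to three carbons — a tertiary amine.
The closest candidate here is a primary amino group (-NH2), but the nitrogen has H2, not H0 with three carbons. No other fragment satisfies the full query, so there is no match.

No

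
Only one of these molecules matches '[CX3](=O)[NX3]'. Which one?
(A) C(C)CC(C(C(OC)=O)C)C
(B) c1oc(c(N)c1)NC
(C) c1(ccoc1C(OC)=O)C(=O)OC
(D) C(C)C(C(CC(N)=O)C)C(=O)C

[CX3](=O)[NX3] describes a carbonyl carbon bonded to a trivalent nitrogen (an amide).
(A) has a methyl-ester group (-C(=O)OCH3) but the carbonyl is bonded to O, not to an NX3 nitrogen.
(B) has a primary amino group (-NH2) but the -NH2 is not attached to a carbonyl carbon.
(C) has a methyl-ester group (-C(=O)OCH3) but the carbonyl is bonded to O, not to an NX3 nitrogen.
(D) contains a primary amide (-C(=O)NH2), which satisfies every atom and bond constraint.
So the answer is (D).

D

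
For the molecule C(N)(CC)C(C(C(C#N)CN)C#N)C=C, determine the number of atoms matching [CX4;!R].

7

The query [CX4;!R] means: aliphatic carbon with four total connections, not in a ring.
Check the 15 heavy atoms by environment: 7× C (X4, acyclic) → match; 2× C (X2, acyclic) → no; 2× N (X1, acyclic) → no; 2× N (X3, acyclic) → no; 2× C (X3, acyclic) → no.
That gives 7 matching atoms.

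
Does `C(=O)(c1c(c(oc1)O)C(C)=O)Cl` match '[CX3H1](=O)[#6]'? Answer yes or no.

No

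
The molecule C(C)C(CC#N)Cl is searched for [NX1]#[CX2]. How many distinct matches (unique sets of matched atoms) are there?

1

[NX1]#[CX2] is the SMARTS for a nitrile: a nitrogen triple-bonded to a two-connected carbon.
Exactly one fragment in the molecule meets all constraints, giving 1 match.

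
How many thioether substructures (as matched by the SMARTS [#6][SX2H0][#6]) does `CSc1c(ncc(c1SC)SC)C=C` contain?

3

[#6][SX2H0][#6] is the SMARTS for a thioether: an aliphatic sulfur bridging two carbons with no H on the sulfur.
The molecule carries 3 separate instances of a methylthio ether (-SCH3) meeting every constraint; each maps to a distinct set of atoms, giving 3 matches.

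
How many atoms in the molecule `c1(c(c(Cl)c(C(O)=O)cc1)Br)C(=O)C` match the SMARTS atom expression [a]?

The query [a] means: a matches any aromatic atom.
Check the 14 heavy atoms by environment: 6× c (aromatic) → match; 1× Cl → no; 3× C → no; 3× O → no; 1× Br → no.
That gives 6 matching atoms.

6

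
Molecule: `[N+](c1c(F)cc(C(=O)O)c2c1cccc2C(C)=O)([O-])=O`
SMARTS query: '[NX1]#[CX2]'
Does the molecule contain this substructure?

No

The pattern [NX1]#[CX2] describes a nitrogen triple-bonded to a two-connected carbon — a nitrile.
The closest candidate here is a nitro group (-[N+](=O)[O-]), but there is no C#N triple bond. No other fragment satisfies the full query, so there is no match.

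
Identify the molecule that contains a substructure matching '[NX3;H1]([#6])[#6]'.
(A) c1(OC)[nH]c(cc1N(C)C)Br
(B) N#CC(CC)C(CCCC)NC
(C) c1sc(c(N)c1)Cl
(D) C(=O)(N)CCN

B

[NX3;H1]([#6])[#6] describes a trivalent nitrogen with one H, bonded to two carbons (a secondary amine).
(A) has a dimethylamino group (-N(CH3)2) but the nitrogen has H0, not H1.
(B) contains an N-methylamino group (-NHCH3), which satisfies every atom and bond constraint.
(C) has a primary amino group (-NH2) but the nitrogen has H2 and only one carbon neighbour.
(D) has a primary amide (-C(=O)NH2) but the -C(=O)NH2 nitrogen has H2, not H1.
So the answer is (B).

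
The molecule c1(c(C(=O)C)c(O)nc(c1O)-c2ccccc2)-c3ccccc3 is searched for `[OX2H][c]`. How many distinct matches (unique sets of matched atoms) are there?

[OX2H][c] is the SMARTS for a phenol: a hydroxyl oxygen attached to an aromatic carbon.
The molecule carries 2 separate instances of a hydroxyl group (-OH) meeting every constraint; each maps to a distinct set of atoms, giving 2 matches.

2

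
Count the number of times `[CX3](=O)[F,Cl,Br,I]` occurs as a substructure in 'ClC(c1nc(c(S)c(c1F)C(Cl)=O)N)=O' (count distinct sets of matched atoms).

2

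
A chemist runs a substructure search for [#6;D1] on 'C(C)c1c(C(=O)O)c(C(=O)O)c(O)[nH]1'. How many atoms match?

1

The query [#6;D1] means: carbon bonded to exactly one heavy atom.
Check the 14 heavy atoms by environment: 1× n (aromatic, D2) → no; 4× c (aromatic, D3) → no; 5× O (D1) → no; 2× C (D3) → no; 1× C (D2) → no; 1× C (D1) → match.
That gives 1 matching atom.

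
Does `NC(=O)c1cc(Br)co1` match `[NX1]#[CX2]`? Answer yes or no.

No

The pattern [NX1]#[CX2] describes a nitrogen triple-bonded to a two-connected carbon — a nitrile.
The closest candidate here is a primary amide (-C(=O)NH2), but the nitrogen is NX3, not NX1. No other fragment satisfies the full query, so there is no match.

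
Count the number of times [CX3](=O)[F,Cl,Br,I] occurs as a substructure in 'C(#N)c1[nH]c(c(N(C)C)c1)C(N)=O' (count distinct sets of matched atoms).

0

[CX3](=O)[F,Cl,Br,I] is the SMARTS for an acyl halide: a carbonyl carbon bonded to a halogen.
No fragment in the molecule satisfies every constraint, giving 0 matches.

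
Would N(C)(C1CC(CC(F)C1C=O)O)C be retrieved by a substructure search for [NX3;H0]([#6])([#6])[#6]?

Yes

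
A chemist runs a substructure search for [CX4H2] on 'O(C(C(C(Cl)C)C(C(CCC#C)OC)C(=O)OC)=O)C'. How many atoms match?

2

The query [CX4H2] means: sp3 carbon (X4) with exactly two hydrogens.
Check the 20 heavy atoms by environment: 4× C (H3, X4) → no; 4× C (H1, X4) → no; 2× C (H2, X4) → match; 1× Cl (H0, X1) → no; 1× C (H0, X2) → no; 1× C (H1, X2) → no; 2× C (H0, X3) → no; 2× O (H0, X1) → no; 3× O (H0, X2) → no.
That gives 2 matching atoms.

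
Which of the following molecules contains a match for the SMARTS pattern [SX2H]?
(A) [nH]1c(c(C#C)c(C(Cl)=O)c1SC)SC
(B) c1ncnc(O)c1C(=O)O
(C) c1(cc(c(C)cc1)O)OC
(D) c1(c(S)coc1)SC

[SX2H] describes an aliphatic sulfur with two connections, one being H (a thiol).
(A) has a methylthio ether (-SCH3) but the sulfur has H0 (bonded to two carbons), not H1.
(B) has a hydroxyl group (-OH) but it is an -OH, not an -SH.
(C) has a hydroxyl group (-OH) but it is an -OH, not an -SH.
(D) contains a thiol (-SH), which satisfies every atom and bond constraint.
So the answer is (D).

D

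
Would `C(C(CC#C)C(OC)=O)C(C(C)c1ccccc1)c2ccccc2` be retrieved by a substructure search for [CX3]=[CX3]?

No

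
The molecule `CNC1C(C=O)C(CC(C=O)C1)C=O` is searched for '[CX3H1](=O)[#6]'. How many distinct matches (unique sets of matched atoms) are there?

[CX3H1](=O)[#6] is the SMARTS for an aldehyde: an sp2 carbon with one H, double-bonded to O and single-bonded to carbon.
The molecule carries 3 separate instances of an aldehyde (-CHO) meeting every constraint; each maps to a distinct set of atoms, giving 3 matches.

3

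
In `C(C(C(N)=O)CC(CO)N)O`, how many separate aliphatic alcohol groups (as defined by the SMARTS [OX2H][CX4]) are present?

[OX2H][CX4] is the SMARTS for an aliphatic alcohol: a hydroxyl oxygen bound to an sp3 (X4) carbon.
The molecule carries 2 separate instances of a hydroxyl group (-OH) meeting every constraint; each maps to a distinct set of atoms, giving 2 matches.

2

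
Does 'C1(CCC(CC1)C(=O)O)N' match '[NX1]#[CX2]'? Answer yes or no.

No

The pattern [NX1]#[CX2] describes a nitrogen triple-bonded to a two-connected carbon — a nitrile.
The closest candidate here is a primary amino group (-NH2), but the nitrogen is NX3 (three connections), not NX1 triple-bonded. No other fragment satisfies the full query, so there is no match.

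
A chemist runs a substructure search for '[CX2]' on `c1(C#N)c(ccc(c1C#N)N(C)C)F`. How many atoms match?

The query [CX2] means: C with X2: aliphatic carbon with exactly 2 total connections.
Check the 14 heavy atoms by environment: 6× c (aromatic, X3) → no; 2× C (X2) → match; 2× N (X1) → no; 1× N (X3) → no; 2× C (X4) → no; 1× F (X1) → no.
That gives 2 matching atoms.

2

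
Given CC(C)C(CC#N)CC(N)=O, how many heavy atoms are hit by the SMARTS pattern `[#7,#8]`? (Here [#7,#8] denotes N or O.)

3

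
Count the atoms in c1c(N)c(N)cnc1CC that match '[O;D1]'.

0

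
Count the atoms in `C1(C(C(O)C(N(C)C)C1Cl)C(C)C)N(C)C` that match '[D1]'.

8

The query [D1] means: atom with exactly one heavy-atom neighbour (degree 1).
Check the 16 heavy atoms by environment: 6× C (D3) → no; 6× C (D1) → match; 1× O (D1) → match; 2× N (D3) → no; 1× Cl (D1) → match.
Summing the matching environments: 6 + 1 + 1 = 8 matching atoms.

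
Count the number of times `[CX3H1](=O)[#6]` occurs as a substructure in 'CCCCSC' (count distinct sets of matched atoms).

[CX3H1](=O)[#6] is the SMARTS for an aldehyde: an sp2 carbon with one H, double-bonded to O and single-bonded to carbon.
No fragment in the molecule satisfies every constraint, giving 0 matches.

0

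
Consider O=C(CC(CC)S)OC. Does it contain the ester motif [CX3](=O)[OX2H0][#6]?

Yes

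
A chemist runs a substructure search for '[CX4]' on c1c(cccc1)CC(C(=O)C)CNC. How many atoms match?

5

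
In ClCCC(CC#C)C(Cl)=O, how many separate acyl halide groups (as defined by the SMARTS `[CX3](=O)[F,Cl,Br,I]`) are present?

[CX3](=O)[F,Cl,Br,I] is the SMARTS for an acyl halide: a carbonyl carbon bonded to a halogen.
Exactly one fragment in the molecule meets all constraints, giving 1 match.

1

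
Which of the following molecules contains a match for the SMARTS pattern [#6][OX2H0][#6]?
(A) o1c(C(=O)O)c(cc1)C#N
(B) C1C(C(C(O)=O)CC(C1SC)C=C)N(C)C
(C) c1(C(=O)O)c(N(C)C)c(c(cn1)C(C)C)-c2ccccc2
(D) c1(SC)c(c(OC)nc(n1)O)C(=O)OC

D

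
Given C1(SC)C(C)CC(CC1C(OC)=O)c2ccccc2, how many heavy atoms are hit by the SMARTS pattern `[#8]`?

The query [#8] means: #8 matches any oxygen atom.
Check the 19 heavy atoms by environment: 10× C → no; 6× c (aromatic) → no; 2× O → match; 1× S → no.
That gives 2 matching atoms.

2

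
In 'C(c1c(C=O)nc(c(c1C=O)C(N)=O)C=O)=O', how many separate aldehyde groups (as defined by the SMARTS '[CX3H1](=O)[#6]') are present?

[CX3H1](=O)[#6] is the SMARTS for an aldehyde: an sp2 carbon with one H, double-bonded to O and single-bonded to carbon.
The molecule carries 4 separate instances of an aldehyde (-CHO) meeting every constraint; each maps to a distinct set of atoms, giving 4 matches.

4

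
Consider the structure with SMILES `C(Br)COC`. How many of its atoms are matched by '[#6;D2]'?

The query [#6;D2] means: any carbon bonded to exactly two heavy atoms.
Check the 5 heavy atoms by environment: 2× C (D2) → match; 1× O (D2) → no; 1× C (D1) → no; 1× Br (D1) → no.
That gives 2 matching atoms.

2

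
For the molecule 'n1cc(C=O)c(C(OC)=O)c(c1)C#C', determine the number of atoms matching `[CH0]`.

The query [CH0] means: aliphatic carbon with no attached hydrogen.
Check the 14 heavy atoms by environment: 1× n (aromatic, H0) → no; 2× c (aromatic, H1) → no; 3× c (aromatic, H0) → no; 2× C (H0) → match; 3× O (H0) → no; 1× C (H3) → no; 2× C (H1) → no.
That gives 2 matching atoms.

2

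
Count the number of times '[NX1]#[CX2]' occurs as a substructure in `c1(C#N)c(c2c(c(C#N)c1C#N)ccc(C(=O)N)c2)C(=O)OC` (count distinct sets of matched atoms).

3

[NX1]#[CX2] is the SMARTS for a nitrile: a nitrogen triple-bonded to a two-connected carbon.
The molecule carries 3 separate instances of a nitrile (-C#N) meeting every constraint; each maps to a distinct set of atoms, giving 3 matches.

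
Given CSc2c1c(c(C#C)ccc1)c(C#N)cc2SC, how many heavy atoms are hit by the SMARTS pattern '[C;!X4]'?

Check the 18 heavy atoms by environment: 10× c (aromatic, X3) → no; 3× C (X2) → match; 1× N (X1) → no; 2× S (X2) → no; 2× C (X4) → no.
That gives 3 matching atoms.

3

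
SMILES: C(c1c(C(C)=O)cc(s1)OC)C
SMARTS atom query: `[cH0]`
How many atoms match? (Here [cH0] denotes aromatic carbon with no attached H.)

3

Check the 12 heavy atoms by environment: 1× s (aromatic, H0) → no; 3× c (aromatic, H0) → match; 1× c (aromatic, H1) → no; 2× O (H0) → no; 3× C (H3) → no; 1× C (H0) → no; 1× C (H2) → no.
That gives 3 matching atoms.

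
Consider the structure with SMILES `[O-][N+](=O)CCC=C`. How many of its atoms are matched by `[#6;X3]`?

2

The query [#6;X3] means: any carbon (aromatic or not) with three total connections.
Check the 7 heavy atoms by environment: 2× C (X4) → no; 1× N (charge +1, X3) → no; 1× O (charge -1, X1) → no; 1× O (X1) → no; 2× C (X3) → match.
That gives 2 matching atoms.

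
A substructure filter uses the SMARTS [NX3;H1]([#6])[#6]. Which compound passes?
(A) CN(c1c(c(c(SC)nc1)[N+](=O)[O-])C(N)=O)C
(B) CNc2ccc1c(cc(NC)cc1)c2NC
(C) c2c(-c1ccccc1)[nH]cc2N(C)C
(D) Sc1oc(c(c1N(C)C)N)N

B

[NX3;H1]([#6])[#6] describes a trivalent nitrogen with one H, bonded to two carbons (a secondary amine).
(A) has a primary amide (-C(=O)NH2) but the -C(=O)NH2 nitrogen has H2, not H1.
(B) contains an N-methylamino group (-NHCH3), which satisfies every atom and bond constraint.
(C) has a dimethylamino group (-N(CH3)2) but the nitrogen has H0, not H1.
(D) has a primary amino group (-NH2) but the nitrogen has H2 and only one carbon neighbour.
So the answer is (B).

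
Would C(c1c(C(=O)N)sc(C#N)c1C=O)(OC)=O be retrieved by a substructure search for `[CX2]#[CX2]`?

No

The pattern [CX2]#[CX2] describes a carbon-carbon triple bond — an alkyne.
The closest candidate here is a nitrile (-C#N), but the triple bond is C#N, not C#C. No other fragment satisfies the full query, so there is no match.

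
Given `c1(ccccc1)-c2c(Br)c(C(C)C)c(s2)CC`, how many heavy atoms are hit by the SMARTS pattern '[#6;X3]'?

The query [#6;X3] means: any carbon (aromatic or not) with three total connections.
Check the 17 heavy atoms by environment: 1× s (aromatic, X2) → no; 10× c (aromatic, X3) → match; 5× C (X4) → no; 1× Br (X1) → no.
That gives 10 matching atoms.

10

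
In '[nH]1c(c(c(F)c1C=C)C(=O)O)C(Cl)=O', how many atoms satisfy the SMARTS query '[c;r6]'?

The query [c;r6] means: aromatic carbon that belongs to a six-membered ring.
Check the 14 heavy atoms by environment: 1× n (aromatic, in 5-ring) → no; 4× c (aromatic, in 5-ring) → no; 4× C (acyclic) → no; 3× O (acyclic) → no; 1× Cl (acyclic) → no; 1× F (acyclic) → no.
No environment satisfies the query, so 0 matching atoms.

0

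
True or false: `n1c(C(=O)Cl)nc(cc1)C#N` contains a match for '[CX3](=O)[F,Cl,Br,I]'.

True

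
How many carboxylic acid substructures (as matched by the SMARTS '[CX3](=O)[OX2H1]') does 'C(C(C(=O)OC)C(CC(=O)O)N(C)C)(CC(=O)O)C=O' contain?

2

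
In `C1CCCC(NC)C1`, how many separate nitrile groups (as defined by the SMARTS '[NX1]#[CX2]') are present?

[NX1]#[CX2] is the SMARTS for a nitrile: a nitrogen triple-bonded to a two-connected carbon.
No fragment in the molecule satisfies every constraint, giving 0 matches.

0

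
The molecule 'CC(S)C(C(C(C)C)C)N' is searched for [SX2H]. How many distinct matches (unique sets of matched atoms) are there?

1

[SX2H] is the SMARTS for a thiol: an aliphatic sulfur with two connections, one being H.
Exactly one fragment in the molecule meets all constraints, giving 1 match.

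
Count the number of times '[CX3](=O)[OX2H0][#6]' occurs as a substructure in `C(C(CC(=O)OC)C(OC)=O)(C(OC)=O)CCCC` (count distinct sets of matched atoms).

[CX3](=O)[OX2H0][#6] is the SMARTS for an ester: a carbonyl carbon bonded to an oxygen that is itself bonded to carbon (no H on that O).
The molecule carries 3 separate instances of a methyl-ester group (-C(=O)OCH3) meeting every constraint; each maps to a distinct set of atoms, giving 3 matches.

3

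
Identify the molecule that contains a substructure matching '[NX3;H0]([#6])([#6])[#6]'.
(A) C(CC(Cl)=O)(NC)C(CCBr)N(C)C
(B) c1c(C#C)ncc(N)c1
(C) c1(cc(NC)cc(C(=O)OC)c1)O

A

[NX3;H0]([#6])([#6])[#6] describes a trivalent nitrogen with no H, bonded to three carbons (a tertiary amine).
(A) contains a dimethylamino group (-N(CH3)2), which satisfies every atom and bond constraint.
(B) has a primary amino group (-NH2) but the nitrogen has H2, not H0 with three carbons.
(C) has an N-methylamino group (-NHCH3) but the nitrogen still has one H (H1), not H0.
So the answer is (A).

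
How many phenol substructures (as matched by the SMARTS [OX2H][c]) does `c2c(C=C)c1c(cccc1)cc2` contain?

0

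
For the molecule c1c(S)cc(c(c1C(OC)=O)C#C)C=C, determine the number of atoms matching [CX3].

The query [CX3] means: C with X3: aliphatic carbon with exactly 3 total connections.
Check the 15 heavy atoms by environment: 6× c (aromatic, X3) → no; 2× C (X2) → no; 1× S (X2) → no; 3× C (X3) → match; 1× O (X1) → no; 1× O (X2) → no; 1× C (X4) → no.
That gives 3 matching atoms.

3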